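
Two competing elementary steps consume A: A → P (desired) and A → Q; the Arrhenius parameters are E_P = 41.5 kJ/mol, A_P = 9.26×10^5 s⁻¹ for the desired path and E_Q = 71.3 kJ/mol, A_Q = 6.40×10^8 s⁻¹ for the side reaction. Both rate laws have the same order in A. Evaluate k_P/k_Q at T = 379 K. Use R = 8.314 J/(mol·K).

With equal orders, S_{P/Q} = k_P/k_Q = (A_P/A_Q)·exp[(E_Q−E_P)/(RT)].
(E_Q−E_P)/(RT) = (71.3−41.5)×10³/(8.314×379) = 29800/3151 = 9.457.
k_P/k_Q = (9.26×10^5/6.40×10^8)·exp(9.457) = 0.001447 × 12801 = 18.5.

18.5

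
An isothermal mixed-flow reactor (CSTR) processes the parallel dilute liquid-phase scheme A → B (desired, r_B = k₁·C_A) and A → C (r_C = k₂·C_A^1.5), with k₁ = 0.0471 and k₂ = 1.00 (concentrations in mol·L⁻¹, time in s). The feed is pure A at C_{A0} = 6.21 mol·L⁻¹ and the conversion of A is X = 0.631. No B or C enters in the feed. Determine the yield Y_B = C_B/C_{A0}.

0.0190

Exit C_A = C_{A0}(1−X) = 6.21×0.369 = 2.291 mol·L⁻¹.
Rates in a CSTR are evaluated at the outlet concentration: r_B = 0.0471×2.291 = 0.1079, r_C = 1.00×2.291^1.5 = 3.469.
Fraction of consumed A going to B: r_B/(r_B+r_C) = 0.03018.
C_B = 0.03018·C_{A0}·X = 0.03018×6.21×0.631 = 0.118 mol·L⁻¹; Y_B = C_B/C_{A0} = 0.0190.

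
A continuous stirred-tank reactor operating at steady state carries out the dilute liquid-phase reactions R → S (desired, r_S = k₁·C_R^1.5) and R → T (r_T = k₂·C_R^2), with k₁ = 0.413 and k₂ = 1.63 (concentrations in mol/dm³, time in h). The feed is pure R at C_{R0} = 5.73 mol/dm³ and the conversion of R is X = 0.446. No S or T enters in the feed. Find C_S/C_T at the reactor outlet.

0.142

Exit C_R = C_{R0}(1−X) = 5.73×0.554 = 3.174 mol/dm³.
A CSTR operates uniformly at the exit composition, giving r_S = 2.336 and r_T = 16.43 (each k·C_R^n at C_R = 3.174).
Overall selectivity = C_S/C_T = r_Sτ/(r_Tτ) = r_S/r_T = 0.142.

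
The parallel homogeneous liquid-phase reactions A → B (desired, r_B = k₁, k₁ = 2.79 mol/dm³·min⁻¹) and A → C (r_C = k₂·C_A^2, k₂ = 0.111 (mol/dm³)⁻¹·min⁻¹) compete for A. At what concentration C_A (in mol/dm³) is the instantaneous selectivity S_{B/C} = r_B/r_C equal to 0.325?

8.79 mol/dm³

S_{B/C} = (k₁/k₂)·C_A^-2 ⇒ C_A = (S·k₂/k₁)^(-0.5).
= (0.325×0.111/2.79)^(-0.5) = (0.01293)^(-0.5) = 8.79 mol/dm³.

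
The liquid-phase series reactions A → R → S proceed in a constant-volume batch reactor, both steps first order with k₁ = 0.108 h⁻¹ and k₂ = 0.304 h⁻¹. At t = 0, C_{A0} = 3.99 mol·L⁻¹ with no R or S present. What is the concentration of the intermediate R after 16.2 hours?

0.366 mol·L⁻¹

For first-order series with pure A initially, C_R(t) = k₁C_{A0}/(k₂−k₁)·(e^(−k₁t) − e^(−k₂t)).
e^(−k₁t) = e^(−0.108×16.2) = e^(−1.750) = 0.1738; e^(−k₂t) = e^(−4.925) = 0.007264.
C_R = 0.108×3.99/(0.304−0.108) × (0.1738−0.007264) = 2.199×0.1666 = 0.3662 mol·L⁻¹.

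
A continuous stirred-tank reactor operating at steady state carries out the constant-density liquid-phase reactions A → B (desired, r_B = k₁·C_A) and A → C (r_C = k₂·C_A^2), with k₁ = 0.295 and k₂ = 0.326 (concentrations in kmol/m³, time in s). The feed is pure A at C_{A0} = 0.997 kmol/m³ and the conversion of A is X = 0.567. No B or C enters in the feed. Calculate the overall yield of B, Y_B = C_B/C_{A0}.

0.384

Exit C_A = C_{A0}(1−X) = 0.997×0.433 = 0.4317 kmol/m³.
In a CSTR the entire volume is at exit conditions, so r_B = 0.295×0.4317 = 0.1274 and r_C = 0.326×0.4317^2 = 0.06076.
Fraction of consumed A going to B: r_B/(r_B+r_C) = 0.6770.
C_B = 0.6770·C_{A0}·X = 0.6770×0.997×0.567 = 0.383 kmol/m³; Y_B = C_B/C_{A0} = 0.384.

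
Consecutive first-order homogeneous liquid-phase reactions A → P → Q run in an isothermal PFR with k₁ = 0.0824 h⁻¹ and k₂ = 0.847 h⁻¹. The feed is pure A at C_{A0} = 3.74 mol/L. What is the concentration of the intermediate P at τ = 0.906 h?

For first-order series with pure A initially, C_P(τ) = k₁C_{A0}/(k₂−k₁)·(e^(−k₁τ) − e^(−k₂τ)).
e^(−k₁τ) = e^(−0.0824×0.906) = e^(−0.07465) = 0.9281; e^(−k₂τ) = e^(−0.7674) = 0.4642.
C_P = 0.0824×3.74/(0.847−0.0824) × (0.9281−0.4642) = 0.4031×0.4638 = 0.1870 mol/L.

0.187 mol/L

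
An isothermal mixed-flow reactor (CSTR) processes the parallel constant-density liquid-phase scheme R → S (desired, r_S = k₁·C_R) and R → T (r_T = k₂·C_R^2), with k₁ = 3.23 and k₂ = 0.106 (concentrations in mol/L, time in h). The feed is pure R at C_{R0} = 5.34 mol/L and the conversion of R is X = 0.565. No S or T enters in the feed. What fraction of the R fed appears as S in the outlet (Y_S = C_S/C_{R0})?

Exit C_R = C_{R0}(1−X) = 5.34×0.435 = 2.323 mol/L.
A CSTR operates uniformly at the exit composition, giving r_S = 7.503 and r_T = 0.5720 (each k·C_R^n at C_R = 2.323).
Fraction of consumed R going to S: r_S/(r_S+r_T) = 0.9292.
C_S = 0.9292·C_{R0}·X = 0.9292×5.34×0.565 = 2.80 mol/L; Y_S = C_S/C_{R0} = 0.525.

0.525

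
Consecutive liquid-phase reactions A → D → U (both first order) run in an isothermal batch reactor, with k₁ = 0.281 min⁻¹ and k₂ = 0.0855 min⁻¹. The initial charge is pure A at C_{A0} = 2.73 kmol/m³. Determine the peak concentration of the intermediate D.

For a first-order series the maximum intermediate yield is C_{D,max}/C_{A0} = (k₁/k₂)^[k₂/(k₂−k₁)].
= (0.281/0.0855)^(0.0855/(0.0855−0.281)) = (3.287)^(-0.4373) = 0.5943.
C_{D,max} = 0.5943×2.73 = 1.62 kmol/m³.

1.62 kmol/m³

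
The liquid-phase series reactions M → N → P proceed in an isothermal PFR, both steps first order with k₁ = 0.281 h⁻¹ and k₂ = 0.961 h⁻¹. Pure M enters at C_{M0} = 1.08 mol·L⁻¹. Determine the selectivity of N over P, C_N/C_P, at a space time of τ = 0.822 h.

For first-order series with pure M initially, C_N(τ) = k₁C_{M0}/(k₂−k₁)·(e^(−k₁τ) − e^(−k₂τ)).
e^(−k₁τ) = e^(−0.281×0.822) = e^(−0.2310) = 0.7938; e^(−k₂τ) = e^(−0.7899) = 0.4539.
C_N = 0.281×1.08/(0.961−0.281) × (0.7938−0.4539) = 0.4463×0.3399 = 0.1517 mol·L⁻¹.
C_M = C_{M0}e^(−k₁τ) = 0.8573 mol·L⁻¹, so C_P = C_{M0}−C_M−C_N = 0.07106 mol·L⁻¹; C_N/C_P = 2.13.

2.13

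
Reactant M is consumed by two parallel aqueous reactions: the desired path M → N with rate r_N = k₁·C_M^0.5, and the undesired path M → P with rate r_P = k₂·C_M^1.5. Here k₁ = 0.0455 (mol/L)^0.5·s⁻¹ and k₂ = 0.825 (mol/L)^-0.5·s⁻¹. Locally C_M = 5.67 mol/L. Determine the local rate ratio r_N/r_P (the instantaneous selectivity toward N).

0.00973

S_{N/P} = r_N/r_P = (k₁·C_M^0.5)/(k₂·C_M^1.5) = (k₁/k₂)·C_M⁻¹.
= (0.0455×5.670^0.5) / (0.825×5.670^1.5) = 0.1083/11.14 = 0.00973.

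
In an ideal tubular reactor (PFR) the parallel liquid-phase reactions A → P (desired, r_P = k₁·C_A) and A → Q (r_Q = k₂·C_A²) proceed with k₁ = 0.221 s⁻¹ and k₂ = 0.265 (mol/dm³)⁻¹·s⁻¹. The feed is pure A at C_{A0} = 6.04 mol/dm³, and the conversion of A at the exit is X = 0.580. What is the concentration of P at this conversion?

C_A = C_{A0}(1−X) = 2.537 mol/dm³.
Along a PFR/batch, dC_P/dC_A = −r_P/(r_P+r_Q) = −k₁/(k₁+k₂·C_A).
Integrating from C_{A0} to C_A: C_P = (0.221/0.265)·ln[(0.221+0.265·6.04)/(0.221+0.265·2.54)] = 0.8340·ln(1.822/0.8933) = 0.5943 mol/dm³.

0.594 mol/dm³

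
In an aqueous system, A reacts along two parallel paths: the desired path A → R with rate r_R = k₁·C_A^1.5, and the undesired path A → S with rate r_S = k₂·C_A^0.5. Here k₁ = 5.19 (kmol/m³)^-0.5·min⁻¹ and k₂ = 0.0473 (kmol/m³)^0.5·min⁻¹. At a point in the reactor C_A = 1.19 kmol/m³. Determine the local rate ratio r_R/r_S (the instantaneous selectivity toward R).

S_{R/S} = r_R/r_S = (k₁·C_A^1.5)/(k₂·C_A^0.5) = (k₁/k₂)·C_A.
= (5.19×1.190^1.5) / (0.0473×1.190^0.5) = 6.737/0.05160 = 131.

131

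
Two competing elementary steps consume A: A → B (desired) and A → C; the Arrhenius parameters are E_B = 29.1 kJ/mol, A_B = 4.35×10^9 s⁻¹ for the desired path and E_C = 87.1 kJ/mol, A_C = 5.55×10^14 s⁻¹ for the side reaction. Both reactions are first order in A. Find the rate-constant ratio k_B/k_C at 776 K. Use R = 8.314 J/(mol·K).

k_B/k_C = (A_B/A_C)·exp[−(E_B−E_C)/(RT)] = (A_B/A_C)·exp[(E_C−E_B)/(RT)].
(E_C−E_B)/(RT) = (87.1−29.1)×10³/(8.314×776) = 58000/6452 = 8.990.
k_B/k_C = (4.35×10^9/5.55×10^14)·exp(8.990) = 7.838×10^-6 × 8022 = 0.0629.
Since E_B < E_C, lowering the temperature improves selectivity toward B.

0.0629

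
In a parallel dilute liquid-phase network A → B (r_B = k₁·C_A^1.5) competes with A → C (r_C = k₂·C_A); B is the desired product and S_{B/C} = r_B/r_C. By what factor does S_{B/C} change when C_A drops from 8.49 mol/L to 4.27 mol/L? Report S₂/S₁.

0.709

S_{B/C} = (k₁/k₂)·C_A^0.5, so S₂/S₁ = (C_{A,2}/C_{A,1})^0.5.
= (4.27/8.49)^0.5 = (0.5029)^0.5 = 0.709.
Selectivity toward B falls as C_A falls — high-concentration operation is favoured.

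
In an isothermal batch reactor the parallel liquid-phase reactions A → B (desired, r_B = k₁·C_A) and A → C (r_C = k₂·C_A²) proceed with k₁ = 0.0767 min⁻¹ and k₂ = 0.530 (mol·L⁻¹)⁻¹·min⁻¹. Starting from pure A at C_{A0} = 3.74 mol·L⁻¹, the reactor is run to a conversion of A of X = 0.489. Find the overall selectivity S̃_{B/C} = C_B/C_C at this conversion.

0.0530

C_A = C_{A0}(1−X) = 1.911 mol·L⁻¹.
Along a PFR/batch, dC_B/dC_A = −r_B/(r_B+r_C) = −k₁/(k₁+k₂·C_A).
Integrating from C_{A0} to C_A: C_B = (0.0767/0.530)·ln[(0.0767+0.530·3.74)/(0.0767+0.530·1.91)] = 0.1447·ln(2.059/1.090) = 0.09209 mol·L⁻¹.
C_C = (C_{A0}−C_A)−C_B = 1.737 mol·L⁻¹; S̃_{B/C} = 0.09209/1.737 = 0.0530.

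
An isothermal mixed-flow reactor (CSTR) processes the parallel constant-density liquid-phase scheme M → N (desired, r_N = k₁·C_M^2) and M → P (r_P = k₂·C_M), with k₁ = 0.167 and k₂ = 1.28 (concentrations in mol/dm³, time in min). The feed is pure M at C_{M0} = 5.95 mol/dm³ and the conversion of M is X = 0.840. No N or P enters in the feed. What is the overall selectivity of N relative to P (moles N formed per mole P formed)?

Exit C_M = C_{M0}(1−X) = 5.95×0.160 = 0.9520 mol/dm³.
A CSTR operates uniformly at the exit composition, giving r_N = 0.1514 and r_P = 1.219 (each k·C_M^n at C_M = 0.9520).
Overall selectivity = C_N/C_P = r_Nτ/(r_Pτ) = r_N/r_P = 0.124.

0.124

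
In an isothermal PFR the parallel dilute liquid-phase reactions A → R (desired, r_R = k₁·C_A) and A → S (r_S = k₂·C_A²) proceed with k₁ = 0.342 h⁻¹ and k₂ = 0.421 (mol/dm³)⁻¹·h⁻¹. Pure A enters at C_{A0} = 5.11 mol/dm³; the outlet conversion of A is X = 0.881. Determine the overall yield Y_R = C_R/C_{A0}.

C_A = C_{A0}(1−X) = 0.6081 mol/dm³.
Along a PFR/batch, dC_R/dC_A = −r_R/(r_R+r_S) = −k₁/(k₁+k₂·C_A).
Integrating from C_{A0} to C_A: C_R = (0.342/0.421)·ln[(0.342+0.421·5.11)/(0.342+0.421·0.608)] = 0.8124·ln(2.493/0.5980) = 1.160 mol/dm³.
Y_R = C_R/C_{A0} = 1.160/5.11 = 0.227.

0.227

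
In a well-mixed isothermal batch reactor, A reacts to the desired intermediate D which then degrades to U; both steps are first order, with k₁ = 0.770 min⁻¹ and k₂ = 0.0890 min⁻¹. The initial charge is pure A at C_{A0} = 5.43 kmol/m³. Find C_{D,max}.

Evaluating C_D at t_opt = ln(k₂/k₁)/(k₂−k₁) gives C_{D,max}/C_{A0} = (k₁/k₂)^[k₂/(k₂−k₁)].
= (0.770/0.0890)^(0.0890/(0.0890−0.770)) = (8.652)^(-0.1307) = 0.7543.
C_{D,max} = 0.7543×5.43 = 4.10 kmol/m³.

4.10 kmol/m³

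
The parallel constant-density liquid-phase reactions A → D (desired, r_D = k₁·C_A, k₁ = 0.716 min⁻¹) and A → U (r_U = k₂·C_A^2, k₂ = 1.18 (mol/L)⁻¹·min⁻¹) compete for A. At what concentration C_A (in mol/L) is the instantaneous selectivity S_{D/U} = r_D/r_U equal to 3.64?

S_{D/U} = (k₁/k₂)·C_A⁻¹ ⇒ C_A = (S·k₂/k₁)^(-1).
= (3.64×1.18/0.716)^(-1) = (5.999)^(-1) = 0.167 mol/L.

0.167 mol/L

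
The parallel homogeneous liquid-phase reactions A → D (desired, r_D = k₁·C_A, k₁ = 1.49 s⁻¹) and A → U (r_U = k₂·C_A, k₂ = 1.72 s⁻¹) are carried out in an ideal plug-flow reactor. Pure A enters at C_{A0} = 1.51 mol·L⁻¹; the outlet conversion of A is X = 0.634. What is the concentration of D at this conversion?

0.444 mol·L⁻¹

C_A = C_{A0}(1−X) = 0.5527 mol·L⁻¹.
Both paths are first order in A, so the instantaneous fraction to D is constant: dC_D/d(−C_A) = k₁/(k₁+k₂) = 0.4642.
C_D = 0.4642·(C_{A0}−C_A) = 0.4642×0.9573 = 0.444 mol·L⁻¹.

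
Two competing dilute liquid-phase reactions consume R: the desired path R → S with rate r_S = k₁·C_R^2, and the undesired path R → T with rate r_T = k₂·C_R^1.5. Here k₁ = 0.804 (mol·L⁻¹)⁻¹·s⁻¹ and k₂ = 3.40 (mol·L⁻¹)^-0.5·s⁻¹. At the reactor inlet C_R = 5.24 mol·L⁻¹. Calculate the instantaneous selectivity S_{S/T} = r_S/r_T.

0.541

S_{S/T} = r_S/r_T = (k₁·C_R^2)/(k₂·C_R^1.5) = (k₁/k₂)·C_R^0.5.
= (0.804×5.240^2) / (3.40×5.240^1.5) = 22.08/40.78 = 0.541.
Since the desired path is higher order in R, keeping C_R high (PFR or concentrated feed) favours S.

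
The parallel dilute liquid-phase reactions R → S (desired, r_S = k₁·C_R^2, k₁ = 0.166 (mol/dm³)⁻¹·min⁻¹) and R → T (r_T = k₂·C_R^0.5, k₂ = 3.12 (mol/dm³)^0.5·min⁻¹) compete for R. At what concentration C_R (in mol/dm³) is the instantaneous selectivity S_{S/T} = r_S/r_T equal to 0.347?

3.49 mol/dm³

S_{S/T} = (k₁/k₂)·C_R^1.5 ⇒ C_R = (S·k₂/k₁)^(1/1.5).
= (0.347×3.12/0.166)^(0.6667) = (6.522)^(0.6667) = 3.49 mol/dm³.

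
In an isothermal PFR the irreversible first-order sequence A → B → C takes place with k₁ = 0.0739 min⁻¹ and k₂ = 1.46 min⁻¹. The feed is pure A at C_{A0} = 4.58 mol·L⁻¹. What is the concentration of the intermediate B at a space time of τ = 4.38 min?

Solving the coupled first-order balances gives C_B(τ) = [k₁/(k₂−k₁)]·C_{A0}·(e^(−k₁τ) − e^(−k₂τ)).
e^(−k₁τ) = e^(−0.0739×4.38) = e^(−0.3237) = 0.7235; e^(−k₂τ) = e^(−6.395) = 0.001670.
C_B = 0.0739×4.58/(1.46−0.0739) × (0.7235−0.001670) = 0.2442×0.7218 = 0.1763 mol·L⁻¹.

0.176 mol·L⁻¹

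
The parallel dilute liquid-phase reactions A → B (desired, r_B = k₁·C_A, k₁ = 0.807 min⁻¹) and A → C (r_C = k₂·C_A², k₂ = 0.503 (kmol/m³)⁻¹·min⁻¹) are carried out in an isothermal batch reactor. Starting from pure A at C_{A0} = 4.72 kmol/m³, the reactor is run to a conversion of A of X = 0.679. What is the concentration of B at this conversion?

1.13 kmol/m³

C_A = C_{A0}(1−X) = 1.515 kmol/m³.
Along a PFR/batch, dC_B/dC_A = −r_B/(r_B+r_C) = −k₁/(k₁+k₂·C_A).
Integrating from C_{A0} to C_A: C_B = (0.807/0.503)·ln[(0.807+0.503·4.72)/(0.807+0.503·1.52)] = 1.604·ln(3.181/1.569) = 1.134 kmol/m³.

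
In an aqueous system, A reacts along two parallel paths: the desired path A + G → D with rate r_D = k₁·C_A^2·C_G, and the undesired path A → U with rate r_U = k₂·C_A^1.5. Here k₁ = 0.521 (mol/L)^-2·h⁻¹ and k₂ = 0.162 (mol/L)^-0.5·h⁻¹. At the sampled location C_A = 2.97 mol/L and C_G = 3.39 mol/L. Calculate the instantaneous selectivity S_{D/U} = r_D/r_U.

18.8

S_{D/U} = r_D/r_U = (k₁·C_A^2·C_G)/(k₂·C_A^1.5) = (k₁/k₂)·C_A^0.5·C_G.
= (0.521×2.970^2×3.390) / (0.162×2.970^1.5) = 15.58/0.8292 = 18.8.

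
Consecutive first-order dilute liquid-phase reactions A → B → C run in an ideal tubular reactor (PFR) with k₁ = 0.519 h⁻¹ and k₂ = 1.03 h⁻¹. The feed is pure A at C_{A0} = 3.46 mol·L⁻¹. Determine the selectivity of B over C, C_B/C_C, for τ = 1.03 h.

1.43

Solving the coupled first-order balances gives C_B(τ) = [k₁/(k₂−k₁)]·C_{A0}·(e^(−k₁τ) − e^(−k₂τ)).
e^(−k₁τ) = e^(−0.519×1.03) = e^(−0.5346) = 0.5859; e^(−k₂τ) = e^(−1.061) = 0.3461.
C_B = 0.519×3.46/(1.03−0.519) × (0.5859−0.3461) = 3.514×0.2398 = 0.8426 mol·L⁻¹.
C_A = C_{A0}e^(−k₁τ) = 2.027 mol·L⁻¹, so C_C = C_{A0}−C_A−C_B = 0.5901 mol·L⁻¹; C_B/C_C = 1.43.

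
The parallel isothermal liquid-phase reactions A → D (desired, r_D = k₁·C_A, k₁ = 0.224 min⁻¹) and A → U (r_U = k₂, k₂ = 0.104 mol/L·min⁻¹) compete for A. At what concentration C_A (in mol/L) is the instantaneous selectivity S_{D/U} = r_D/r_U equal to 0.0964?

0.0448 mol/L

S_{D/U} = (k₁/k₂)·C_A ⇒ C_A = S·k₂/k₁.
= 0.0964×0.104/0.224 = 0.0448 mol/L.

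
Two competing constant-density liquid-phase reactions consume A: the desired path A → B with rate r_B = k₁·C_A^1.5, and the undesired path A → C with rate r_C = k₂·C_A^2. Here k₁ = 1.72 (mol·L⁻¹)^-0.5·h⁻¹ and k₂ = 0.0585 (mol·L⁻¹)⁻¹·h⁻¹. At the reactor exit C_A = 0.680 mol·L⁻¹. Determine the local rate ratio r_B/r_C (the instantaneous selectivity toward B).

35.7

S_{B/C} = r_B/r_C = (k₁·C_A^1.5)/(k₂·C_A^2) = (k₁/k₂)·C_A^-0.5.
= (1.72×0.6800^1.5) / (0.0585×0.6800^2) = 0.9645/0.02705 = 35.7.
The undesired path is higher order in A, so low C_A (CSTR or dilute feed) favours B.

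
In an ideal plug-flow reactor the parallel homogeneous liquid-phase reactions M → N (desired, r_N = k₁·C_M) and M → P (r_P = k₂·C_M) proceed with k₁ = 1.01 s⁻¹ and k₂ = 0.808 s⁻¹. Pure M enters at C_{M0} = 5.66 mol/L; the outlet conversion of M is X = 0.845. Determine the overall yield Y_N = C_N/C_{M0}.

0.469

C_M = C_{M0}(1−X) = 0.8773 mol/L.
Both paths are first order in M, so the instantaneous fraction to N is constant: dC_N/d(−C_M) = k₁/(k₁+k₂) = 0.5556.
C_N = 0.5556·(C_{M0}−C_M) = 0.5556×4.783 = 2.66 mol/L.
Y_N = C_N/C_{M0} = 2.657/5.66 = 0.469.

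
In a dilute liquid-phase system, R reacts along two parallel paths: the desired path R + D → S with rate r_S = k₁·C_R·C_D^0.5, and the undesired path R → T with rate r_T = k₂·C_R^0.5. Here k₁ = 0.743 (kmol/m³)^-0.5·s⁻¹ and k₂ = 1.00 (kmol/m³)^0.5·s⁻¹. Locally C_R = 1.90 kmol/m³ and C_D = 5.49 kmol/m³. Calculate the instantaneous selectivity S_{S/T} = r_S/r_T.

2.40

S_{S/T} = r_S/r_T = (k₁·C_R·C_D^0.5)/(k₂·C_R^0.5) = (k₁/k₂)·C_R^0.5·C_D^0.5.
= (0.743×1.900×5.490^0.5) / (1.00×1.900^0.5) = 3.308/1.378 = 2.40.
Since the desired path is higher order in R, keeping C_R high (PFR or concentrated feed) favours S.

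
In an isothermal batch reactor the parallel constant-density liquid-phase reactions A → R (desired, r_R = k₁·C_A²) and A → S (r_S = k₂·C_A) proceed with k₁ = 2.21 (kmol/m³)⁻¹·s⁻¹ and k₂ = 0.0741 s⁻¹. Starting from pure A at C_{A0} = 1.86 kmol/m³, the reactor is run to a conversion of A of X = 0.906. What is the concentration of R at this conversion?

C_A = C_{A0}(1−X) = 0.1748 kmol/m³.
Along a PFR/batch, dC_S/dC_A = −r_S/(r_R+r_S) = −k₂/(k₂+k₁·C_A).
Integrating from C_{A0} to C_A: C_S = (0.0741/2.21)·ln[(0.0741+2.21·1.86)/(0.0741+2.21·0.175)] = 0.03353·ln(4.185/0.4605) = 0.07400 kmol/m³.
Then C_R = (C_{A0}−C_A) − C_S = 1.685 − 0.07400 = 1.611 kmol/m³.

1.61 kmol/m³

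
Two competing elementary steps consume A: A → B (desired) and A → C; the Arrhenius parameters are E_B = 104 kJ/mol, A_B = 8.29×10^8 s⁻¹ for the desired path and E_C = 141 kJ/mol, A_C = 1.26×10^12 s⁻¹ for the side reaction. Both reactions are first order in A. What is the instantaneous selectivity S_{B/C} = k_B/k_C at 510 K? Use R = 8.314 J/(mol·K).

With equal orders, S_{B/C} = k_B/k_C = (A_B/A_C)·exp[(E_C−E_B)/(RT)].
(E_C−E_B)/(RT) = (141−104)×10³/(8.314×510) = 37000/4240 = 8.726.
k_B/k_C = (8.29×10^8/1.26×10^12)·exp(8.726) = 6.579×10^-4 × 6162 = 4.05.
Since E_B < E_C, lowering the temperature improves selectivity toward B.

4.05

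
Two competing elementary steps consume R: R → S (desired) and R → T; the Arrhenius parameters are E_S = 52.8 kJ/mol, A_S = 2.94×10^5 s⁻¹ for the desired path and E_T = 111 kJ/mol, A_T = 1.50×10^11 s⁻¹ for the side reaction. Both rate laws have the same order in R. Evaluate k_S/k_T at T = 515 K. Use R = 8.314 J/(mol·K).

1.57

k_S/k_T = (A_S/A_T)·exp[−(E_S−E_T)/(RT)] = (A_S/A_T)·exp[(E_T−E_S)/(RT)].
(E_T−E_S)/(RT) = (111−52.8)×10³/(8.314×515) = 58200/4282 = 13.59.
k_S/k_T = (2.94×10^5/1.50×10^11)·exp(13.59) = 1.960×10^-6 × 8.003×10^5 = 1.57.
Since E_S < E_T, lowering the temperature improves selectivity toward S.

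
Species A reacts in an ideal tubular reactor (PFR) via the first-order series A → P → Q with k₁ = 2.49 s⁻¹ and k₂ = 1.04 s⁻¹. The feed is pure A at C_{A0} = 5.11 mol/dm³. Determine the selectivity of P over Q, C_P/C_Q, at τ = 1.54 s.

Solving the coupled first-order balances gives C_P(τ) = [k₁/(k₂−k₁)]·C_{A0}·(e^(−k₁τ) − e^(−k₂τ)).
e^(−k₁τ) = e^(−2.49×1.54) = e^(−3.835) = 0.02161; e^(−k₂τ) = e^(−1.602) = 0.2016.
C_P = 2.49×5.11/(1.04−2.49) × (0.02161−0.2016) = (-8.775)×(-0.1800) = 1.579 mol/dm³.
C_A = C_{A0}e^(−k₁τ) = 0.1104 mol/dm³, so C_Q = C_{A0}−C_A−C_P = 3.420 mol/dm³; C_P/C_Q = 0.462.

0.462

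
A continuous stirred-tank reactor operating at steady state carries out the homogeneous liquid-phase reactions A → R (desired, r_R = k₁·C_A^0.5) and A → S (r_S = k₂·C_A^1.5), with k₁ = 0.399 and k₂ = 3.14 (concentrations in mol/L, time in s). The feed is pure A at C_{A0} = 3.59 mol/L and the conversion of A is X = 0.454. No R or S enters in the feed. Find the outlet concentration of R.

0.0992 mol/L

Exit C_A = C_{A0}(1−X) = 3.59×0.546 = 1.960 mol/L.
A CSTR operates uniformly at the exit composition, giving r_R = 0.5586 and r_S = 8.617 (each k·C_A^n at C_A = 1.960).
Fraction of consumed A going to R: r_R/(r_R+r_S) = 0.06088.
C_R = 0.06088·C_{A0}·X = 0.06088×3.59×0.454 = 0.0992 mol/L.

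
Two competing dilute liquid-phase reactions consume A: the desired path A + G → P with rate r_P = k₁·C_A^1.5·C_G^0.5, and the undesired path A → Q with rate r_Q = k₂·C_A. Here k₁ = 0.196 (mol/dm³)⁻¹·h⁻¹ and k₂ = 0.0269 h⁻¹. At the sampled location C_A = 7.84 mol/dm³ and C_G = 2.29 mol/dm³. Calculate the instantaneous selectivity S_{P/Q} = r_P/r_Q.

30.9

S_{P/Q} = r_P/r_Q = (k₁·C_A^1.5·C_G^0.5)/(k₂·C_A) = (k₁/k₂)·C_A^0.5·C_G^0.5.
= (0.196×7.840^1.5×2.290^0.5) / (0.0269×7.840) = 6.511/0.2109 = 30.9.
Since the desired path is higher order in A, keeping C_A high (PFR or concentrated feed) favours P.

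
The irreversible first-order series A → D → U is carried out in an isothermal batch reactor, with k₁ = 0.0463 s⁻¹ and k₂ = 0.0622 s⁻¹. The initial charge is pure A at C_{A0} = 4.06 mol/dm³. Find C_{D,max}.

1.28 mol/dm³

At the optimum, C_{D,max}/C_{A0} = (k₁/k₂)^[k₂/(k₂−k₁)].
= (0.0463/0.0622)^(0.0622/(0.0622−0.0463)) = (0.7444)^(3.912) = 0.3151.
C_{D,max} = 0.3151×4.06 = 1.28 mol/dm³.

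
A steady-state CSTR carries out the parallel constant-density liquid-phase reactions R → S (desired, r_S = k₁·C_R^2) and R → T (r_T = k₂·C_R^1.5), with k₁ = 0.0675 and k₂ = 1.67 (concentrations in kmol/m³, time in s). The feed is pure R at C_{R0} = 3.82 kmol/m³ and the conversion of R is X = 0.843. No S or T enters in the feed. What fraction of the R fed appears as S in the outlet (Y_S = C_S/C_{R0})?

0.0256

Exit C_R = C_{R0}(1−X) = 3.82×0.157 = 0.5997 kmol/m³.
Rates in a CSTR are evaluated at the outlet concentration: r_S = 0.0675×0.5997^2 = 0.02428, r_T = 1.67×0.5997^1.5 = 0.7756.
Fraction of consumed R going to S: r_S/(r_S+r_T) = 0.03035.
C_S = 0.03035·C_{R0}·X = 0.03035×3.82×0.843 = 0.0977 kmol/m³; Y_S = C_S/C_{R0} = 0.0256.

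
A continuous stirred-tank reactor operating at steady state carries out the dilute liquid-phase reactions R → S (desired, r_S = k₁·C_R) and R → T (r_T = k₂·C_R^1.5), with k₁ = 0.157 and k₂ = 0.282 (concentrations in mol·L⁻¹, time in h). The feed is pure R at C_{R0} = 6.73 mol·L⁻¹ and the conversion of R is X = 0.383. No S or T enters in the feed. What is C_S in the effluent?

0.553 mol·L⁻¹

Exit C_R = C_{R0}(1−X) = 6.73×0.617 = 4.152 mol·L⁻¹.
A CSTR operates uniformly at the exit composition, giving r_S = 0.6519 and r_T = 2.386 (each k·C_R^n at C_R = 4.152).
Fraction of consumed R going to S: r_S/(r_S+r_T) = 0.2146.
C_S = 0.2146·C_{R0}·X = 0.2146×6.73×0.383 = 0.553 mol·L⁻¹.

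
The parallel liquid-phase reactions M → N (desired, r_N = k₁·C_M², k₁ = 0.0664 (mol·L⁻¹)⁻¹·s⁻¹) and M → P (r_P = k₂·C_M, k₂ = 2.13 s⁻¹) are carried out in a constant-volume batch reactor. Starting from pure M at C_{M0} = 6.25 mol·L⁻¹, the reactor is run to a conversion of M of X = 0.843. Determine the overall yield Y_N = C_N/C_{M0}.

C_M = C_{M0}(1−X) = 0.9813 mol·L⁻¹.
Along a PFR/batch, dC_P/dC_M = −r_P/(r_N+r_P) = −k₂/(k₂+k₁·C_M).
Integrating from C_{M0} to C_M: C_P = (2.13/0.0664)·ln[(2.13+0.0664·6.25)/(2.13+0.0664·0.981)] = 32.08·ln(2.545/2.195) = 4.744 mol·L⁻¹.
Then C_N = (C_{M0}−C_M) − C_P = 5.269 − 4.744 = 0.5251 mol·L⁻¹.
Y_N = C_N/C_{M0} = 0.5251/6.25 = 0.0840.

0.0840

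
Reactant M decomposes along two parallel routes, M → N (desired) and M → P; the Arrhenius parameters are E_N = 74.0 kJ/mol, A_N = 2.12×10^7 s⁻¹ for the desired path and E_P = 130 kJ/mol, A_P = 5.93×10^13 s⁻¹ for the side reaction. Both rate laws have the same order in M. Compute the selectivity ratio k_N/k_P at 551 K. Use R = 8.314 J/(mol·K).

k_N/k_P = (A_N/A_P)·exp[−(E_N−E_P)/(RT)] = (A_N/A_P)·exp[(E_P−E_N)/(RT)].
(E_P−E_N)/(RT) = (130−74.0)×10³/(8.314×551) = 56000/4581 = 12.22.
k_N/k_P = (2.12×10^7/5.93×10^13)·exp(12.22) = 3.575×10^-7 × 2.037×10^5 = 0.0728.
Since E_N < E_P, lowering the temperature improves selectivity toward N.

0.0728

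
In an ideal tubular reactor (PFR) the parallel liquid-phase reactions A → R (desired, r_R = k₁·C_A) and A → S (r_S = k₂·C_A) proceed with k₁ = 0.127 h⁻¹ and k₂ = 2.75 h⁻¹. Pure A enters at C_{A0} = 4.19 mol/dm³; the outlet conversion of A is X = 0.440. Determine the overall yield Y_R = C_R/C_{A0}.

C_A = C_{A0}(1−X) = 2.346 mol/dm³.
Both paths are first order in A, so the instantaneous fraction to R is constant: dC_R/d(−C_A) = k₁/(k₁+k₂) = 0.04414.
C_R = 0.04414·(C_{A0}−C_A) = 0.04414×1.844 = 0.0814 mol/dm³.
Y_R = C_R/C_{A0} = 0.08138/4.19 = 0.0194.

0.0194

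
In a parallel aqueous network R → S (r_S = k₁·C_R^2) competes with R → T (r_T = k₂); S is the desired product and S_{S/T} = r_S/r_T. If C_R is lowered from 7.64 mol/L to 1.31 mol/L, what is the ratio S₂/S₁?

0.0294

S_{S/T} = (k₁/k₂)·C_R^2, so S₂/S₁ = (C_{R,2}/C_{R,1})^2.
= (1.31/7.64)^2 = (0.1715)^2 = 0.0294.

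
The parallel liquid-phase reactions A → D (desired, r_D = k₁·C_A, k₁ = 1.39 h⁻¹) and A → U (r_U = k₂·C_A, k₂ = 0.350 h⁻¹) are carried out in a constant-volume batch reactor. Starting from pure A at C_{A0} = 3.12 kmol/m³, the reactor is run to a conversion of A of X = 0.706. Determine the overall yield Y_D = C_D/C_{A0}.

0.564

C_A = C_{A0}(1−X) = 0.9173 kmol/m³.
Both paths are first order in A, so the instantaneous fraction to D is constant: dC_D/d(−C_A) = k₁/(k₁+k₂) = 0.7989.
C_D = 0.7989·(C_{A0}−C_A) = 0.7989×2.203 = 1.76 kmol/m³.
Y_D = C_D/C_{A0} = 1.760/3.12 = 0.564.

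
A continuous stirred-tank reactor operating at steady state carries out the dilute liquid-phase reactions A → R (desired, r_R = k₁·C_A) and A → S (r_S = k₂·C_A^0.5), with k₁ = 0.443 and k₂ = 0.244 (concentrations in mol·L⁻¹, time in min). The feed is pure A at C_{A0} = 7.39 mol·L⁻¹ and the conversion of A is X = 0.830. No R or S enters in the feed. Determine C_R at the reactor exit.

Exit C_A = C_{A0}(1−X) = 7.39×0.170 = 1.256 mol·L⁻¹.
In a CSTR the entire volume is at exit conditions, so r_R = 0.443×1.256 = 0.5565 and r_S = 0.244×1.256^0.5 = 0.2735.
Fraction of consumed A going to R: r_R/(r_R+r_S) = 0.6705.
C_R = 0.6705·C_{A0}·X = 0.6705×7.39×0.830 = 4.11 mol·L⁻¹.

4.11 mol·L⁻¹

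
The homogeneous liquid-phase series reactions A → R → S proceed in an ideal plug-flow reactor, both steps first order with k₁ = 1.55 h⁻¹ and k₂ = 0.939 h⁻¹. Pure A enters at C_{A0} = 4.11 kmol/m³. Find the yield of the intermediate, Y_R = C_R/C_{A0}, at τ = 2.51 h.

0.188

For first-order series with pure A initially, C_R(τ) = k₁C_{A0}/(k₂−k₁)·(e^(−k₁τ) − e^(−k₂τ)).
e^(−k₁τ) = e^(−1.55×2.51) = e^(−3.890) = 0.02044; e^(−k₂τ) = e^(−2.357) = 0.09471.
C_R = 1.55×4.11/(0.939−1.55) × (0.02044−0.09471) = (-10.43)×(-0.07428) = 0.7745 kmol/m³.
Y_R = C_R/C_{A0} = 0.7745/4.11 = 0.188.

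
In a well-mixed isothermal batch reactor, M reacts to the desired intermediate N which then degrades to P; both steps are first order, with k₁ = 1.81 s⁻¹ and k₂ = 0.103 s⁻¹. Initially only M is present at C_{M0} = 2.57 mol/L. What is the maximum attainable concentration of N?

2.16 mol/L

At the optimum, C_{N,max}/C_{M0} = (k₁/k₂)^[k₂/(k₂−k₁)].
= (1.81/0.103)^(0.103/(0.103−1.81)) = (17.57)^(-0.06034) = 0.8412.
C_{N,max} = 0.8412×2.57 = 2.16 mol/L.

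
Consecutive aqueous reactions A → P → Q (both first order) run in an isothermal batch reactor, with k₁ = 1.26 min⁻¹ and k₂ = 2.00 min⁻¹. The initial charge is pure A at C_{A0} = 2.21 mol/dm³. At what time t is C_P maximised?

0.624 min

Setting dC_P/dt = 0 gives t_opt = ln(k₂/k₁)/(k₂−k₁).
= ln(2.00/1.26)/(2.00−1.26) = ln(1.587)/0.7400 = 0.4620/0.7400 = 0.624 min.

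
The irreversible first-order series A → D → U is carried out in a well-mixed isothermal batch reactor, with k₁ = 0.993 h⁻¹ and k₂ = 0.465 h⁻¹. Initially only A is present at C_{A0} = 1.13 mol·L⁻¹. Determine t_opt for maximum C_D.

Setting dC_D/dt = 0 gives t_opt = ln(k₂/k₁)/(k₂−k₁).
= ln(0.465/0.993)/(0.465−0.993) = ln(0.4683)/-0.5280 = -0.7587/-0.5280 = 1.44 h.

1.44 h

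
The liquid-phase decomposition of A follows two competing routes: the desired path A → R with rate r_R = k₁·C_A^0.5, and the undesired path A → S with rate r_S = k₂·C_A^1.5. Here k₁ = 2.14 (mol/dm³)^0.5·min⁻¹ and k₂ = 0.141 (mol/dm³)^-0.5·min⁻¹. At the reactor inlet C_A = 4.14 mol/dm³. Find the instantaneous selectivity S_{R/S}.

S_{R/S} = r_R/r_S = (k₁·C_A^0.5)/(k₂·C_A^1.5) = (k₁/k₂)·C_A⁻¹.
= (2.14×4.140^0.5) / (0.141×4.140^1.5) = 4.354/1.188 = 3.67.
The undesired path is higher order in A, so low C_A (CSTR or dilute feed) favours R.

3.67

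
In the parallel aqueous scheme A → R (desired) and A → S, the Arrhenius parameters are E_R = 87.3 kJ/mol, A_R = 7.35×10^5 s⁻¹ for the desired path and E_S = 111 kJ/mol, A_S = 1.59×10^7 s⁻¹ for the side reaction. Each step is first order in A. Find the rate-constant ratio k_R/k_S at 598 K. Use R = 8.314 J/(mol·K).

5.43

k_R/k_S = (A_R/A_S)·exp[−(E_R−E_S)/(RT)] = (A_R/A_S)·exp[(E_S−E_R)/(RT)].
(E_S−E_R)/(RT) = (111−87.3)×10³/(8.314×598) = 23700/4972 = 4.767.
k_R/k_S = (7.35×10^5/1.59×10^7)·exp(4.767) = 0.04623 × 117.6 = 5.43.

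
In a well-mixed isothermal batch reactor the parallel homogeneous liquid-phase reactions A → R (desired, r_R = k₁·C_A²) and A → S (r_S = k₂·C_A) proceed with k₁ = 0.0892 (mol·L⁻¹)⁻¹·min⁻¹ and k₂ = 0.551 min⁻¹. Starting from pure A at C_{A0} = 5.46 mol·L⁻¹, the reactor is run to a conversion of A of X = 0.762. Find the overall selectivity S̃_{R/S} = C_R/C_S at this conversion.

C_A = C_{A0}(1−X) = 1.299 mol·L⁻¹.
Along a PFR/batch, dC_S/dC_A = −r_S/(r_R+r_S) = −k₂/(k₂+k₁·C_A).
Integrating from C_{A0} to C_A: C_S = (0.551/0.0892)·ln[(0.551+0.0892·5.46)/(0.551+0.0892·1.30)] = 6.177·ln(1.038/0.6669) = 2.733 mol·L⁻¹.
Then C_R = (C_{A0}−C_A) − C_S = 4.161 − 2.733 = 1.428 mol·L⁻¹.
S̃_{R/S} = C_R/C_S = 1.428/2.733 = 0.522.

0.522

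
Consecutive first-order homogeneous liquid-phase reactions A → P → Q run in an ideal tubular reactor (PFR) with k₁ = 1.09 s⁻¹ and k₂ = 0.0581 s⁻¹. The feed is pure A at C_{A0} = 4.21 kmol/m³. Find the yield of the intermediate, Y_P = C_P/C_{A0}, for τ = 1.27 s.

0.717

The intermediate concentration in a first-order A→B→C sequence is C_P = k₁C_{A0}(e^(−k₁τ) − e^(−k₂τ))/(k₂−k₁).
e^(−k₁τ) = e^(−1.09×1.27) = e^(−1.384) = 0.2505; e^(−k₂τ) = e^(−0.07379) = 0.9289.
C_P = 1.09×4.21/(0.0581−1.09) × (0.2505−0.9289) = (-4.447)×(-0.6784) = 3.017 kmol/m³.
Y_P = C_P/C_{A0} = 3.017/4.21 = 0.717.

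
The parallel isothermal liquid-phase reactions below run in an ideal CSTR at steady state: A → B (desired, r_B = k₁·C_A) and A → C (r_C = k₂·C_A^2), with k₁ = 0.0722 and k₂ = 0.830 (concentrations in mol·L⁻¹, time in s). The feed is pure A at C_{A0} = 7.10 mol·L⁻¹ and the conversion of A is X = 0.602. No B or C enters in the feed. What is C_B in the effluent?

0.128 mol·L⁻¹

Exit C_A = C_{A0}(1−X) = 7.10×0.398 = 2.826 mol·L⁻¹.
A CSTR operates uniformly at the exit composition, giving r_B = 0.2040 and r_C = 6.628 (each k·C_A^n at C_A = 2.826).
Fraction of consumed A going to B: r_B/(r_B+r_C) = 0.02986.
C_B = 0.02986·C_{A0}·X = 0.02986×7.10×0.602 = 0.128 mol·L⁻¹.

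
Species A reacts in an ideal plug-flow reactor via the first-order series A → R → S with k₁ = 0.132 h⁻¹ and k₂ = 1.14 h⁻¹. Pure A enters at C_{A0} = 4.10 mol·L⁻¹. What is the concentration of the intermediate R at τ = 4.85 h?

The intermediate concentration in a first-order A→B→C sequence is C_R = k₁C_{A0}(e^(−k₁τ) − e^(−k₂τ))/(k₂−k₁).
e^(−k₁τ) = e^(−0.132×4.85) = e^(−0.6402) = 0.5272; e^(−k₂τ) = e^(−5.529) = 0.003970.
C_R = 0.132×4.10/(1.14−0.132) × (0.5272−0.003970) = 0.5369×0.5232 = 0.2809 mol·L⁻¹.

0.281 mol·L⁻¹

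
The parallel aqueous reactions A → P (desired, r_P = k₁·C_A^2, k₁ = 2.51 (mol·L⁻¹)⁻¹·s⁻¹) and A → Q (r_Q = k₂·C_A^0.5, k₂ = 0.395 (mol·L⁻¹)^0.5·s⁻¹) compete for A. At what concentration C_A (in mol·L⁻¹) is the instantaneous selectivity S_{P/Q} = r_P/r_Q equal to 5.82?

S_{P/Q} = (k₁/k₂)·C_A^1.5 ⇒ C_A = (S·k₂/k₁)^(1/1.5).
= (5.82×0.395/2.51)^(0.6667) = (0.9159)^(0.6667) = 0.943 mol·L⁻¹.

0.943 mol·L⁻¹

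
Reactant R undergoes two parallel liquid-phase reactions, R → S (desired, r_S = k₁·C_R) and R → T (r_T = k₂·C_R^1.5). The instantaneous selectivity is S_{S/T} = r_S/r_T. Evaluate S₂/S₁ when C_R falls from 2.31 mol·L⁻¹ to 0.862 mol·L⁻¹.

1.64

S_{S/T} = (k₁/k₂)·C_R^-0.5, so S₂/S₁ = (C_{R,2}/C_{R,1})^-0.5.
= (0.862/2.31)^(-0.5) = (0.3732)^(-0.5) = 1.64.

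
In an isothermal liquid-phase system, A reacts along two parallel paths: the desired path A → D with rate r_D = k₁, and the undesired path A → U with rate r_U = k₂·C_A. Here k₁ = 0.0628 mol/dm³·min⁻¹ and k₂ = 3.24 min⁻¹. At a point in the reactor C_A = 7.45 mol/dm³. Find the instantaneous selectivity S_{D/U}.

0.00260

S_{D/U} = r_D/r_U = (k₁)/(k₂·C_A) = (k₁/k₂)·C_A⁻¹.
= (0.0628) / (3.24×7.450) = 0.06280/24.14 = 0.00260.
The undesired path is higher order in A, so low C_A (CSTR or dilute feed) favours D.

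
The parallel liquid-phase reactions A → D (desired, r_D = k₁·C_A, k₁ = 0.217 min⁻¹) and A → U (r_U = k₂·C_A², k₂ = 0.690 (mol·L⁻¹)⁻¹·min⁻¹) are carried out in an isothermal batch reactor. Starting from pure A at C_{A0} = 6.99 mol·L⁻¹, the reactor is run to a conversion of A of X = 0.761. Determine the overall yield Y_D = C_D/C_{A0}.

C_A = C_{A0}(1−X) = 1.671 mol·L⁻¹.
Along a PFR/batch, dC_D/dC_A = −r_D/(r_D+r_U) = −k₁/(k₁+k₂·C_A).
Integrating from C_{A0} to C_A: C_D = (0.217/0.690)·ln[(0.217+0.690·6.99)/(0.217+0.690·1.67)] = 0.3145·ln(5.040/1.370) = 0.4097 mol·L⁻¹.
Y_D = C_D/C_{A0} = 0.4097/6.99 = 0.0586.

0.0586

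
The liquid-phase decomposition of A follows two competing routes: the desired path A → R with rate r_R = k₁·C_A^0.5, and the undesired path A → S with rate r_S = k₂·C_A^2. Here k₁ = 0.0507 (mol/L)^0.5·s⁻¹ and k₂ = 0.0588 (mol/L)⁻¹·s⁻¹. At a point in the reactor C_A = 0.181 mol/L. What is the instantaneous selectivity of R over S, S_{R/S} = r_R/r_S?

11.2

S_{R/S} = r_R/r_S = (k₁·C_A^0.5)/(k₂·C_A^2) = (k₁/k₂)·C_A^-1.5.
= (0.0507×0.1810^0.5) / (0.0588×0.1810^2) = 0.02157/0.001926 = 11.2.
The undesired path is higher order in A, so low C_A (CSTR or dilute feed) favours R.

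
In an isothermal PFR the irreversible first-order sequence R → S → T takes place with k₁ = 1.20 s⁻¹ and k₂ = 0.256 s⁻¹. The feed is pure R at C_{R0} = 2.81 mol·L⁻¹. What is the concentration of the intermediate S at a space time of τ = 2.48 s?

Solving the coupled first-order balances gives C_S(τ) = [k₁/(k₂−k₁)]·C_{R0}·(e^(−k₁τ) − e^(−k₂τ)).
e^(−k₁τ) = e^(−1.20×2.48) = e^(−2.976) = 0.05100; e^(−k₂τ) = e^(−0.6349) = 0.5300.
C_S = 1.20×2.81/(0.256−1.20) × (0.05100−0.5300) = (-3.572)×(-0.4790) = 1.711 mol·L⁻¹.

1.71 mol·L⁻¹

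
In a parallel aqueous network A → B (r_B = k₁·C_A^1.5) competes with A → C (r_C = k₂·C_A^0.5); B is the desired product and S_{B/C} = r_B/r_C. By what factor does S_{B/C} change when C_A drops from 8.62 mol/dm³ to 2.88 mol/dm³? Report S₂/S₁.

S_{B/C} = (k₁/k₂)·C_A, so S₂/S₁ = (C_{A,2}/C_{A,1}).
= 2.88/8.62 = 0.334.

0.334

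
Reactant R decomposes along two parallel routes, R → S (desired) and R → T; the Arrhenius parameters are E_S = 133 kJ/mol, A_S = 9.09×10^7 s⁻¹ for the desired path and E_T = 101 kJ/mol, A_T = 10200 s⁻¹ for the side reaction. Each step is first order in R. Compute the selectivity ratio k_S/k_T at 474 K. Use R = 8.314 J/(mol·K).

2.65

Since both paths have the same order in R, the concentration cancels and S_{S/T} = k_S/k_T = (A_S/A_T)·exp[(E_T−E_S)/(RT)].
(E_T−E_S)/(RT) = (101−133)×10³/(8.314×474) = -32000/3941 = -8.120.
k_S/k_T = (9.09×10^7/10200)·exp(-8.120) = 8912 × 2.975×10^-4 = 2.65.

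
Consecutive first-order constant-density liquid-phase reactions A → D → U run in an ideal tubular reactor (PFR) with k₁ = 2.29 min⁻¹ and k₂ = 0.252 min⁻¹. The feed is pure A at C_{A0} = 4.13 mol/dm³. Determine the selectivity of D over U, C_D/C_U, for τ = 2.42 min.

Solving the coupled first-order balances gives C_D(τ) = [k₁/(k₂−k₁)]·C_{A0}·(e^(−k₁τ) − e^(−k₂τ)).
e^(−k₁τ) = e^(−2.29×2.42) = e^(−5.542) = 0.003919; e^(−k₂τ) = e^(−0.6098) = 0.5434.
C_D = 2.29×4.13/(0.252−2.29) × (0.003919−0.5434) = (-4.641)×(-0.5395) = 2.504 mol/dm³.
C_A = C_{A0}e^(−k₁τ) = 0.01619 mol/dm³, so C_U = C_{A0}−C_A−C_D = 1.610 mol/dm³; C_D/C_U = 1.56.

1.56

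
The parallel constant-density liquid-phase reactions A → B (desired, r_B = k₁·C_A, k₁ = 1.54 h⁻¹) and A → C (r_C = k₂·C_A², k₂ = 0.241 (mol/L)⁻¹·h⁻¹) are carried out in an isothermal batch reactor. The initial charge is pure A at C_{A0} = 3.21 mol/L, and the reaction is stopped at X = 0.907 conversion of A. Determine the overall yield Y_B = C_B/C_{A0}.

C_A = C_{A0}(1−X) = 0.2985 mol/L.
Along a PFR/batch, dC_B/dC_A = −r_B/(r_B+r_C) = −k₁/(k₁+k₂·C_A).
Integrating from C_{A0} to C_A: C_B = (1.54/0.241)·ln[(1.54+0.241·3.21)/(1.54+0.241·0.299)] = 6.390·ln(2.314/1.612) = 2.309 mol/L.
Y_B = C_B/C_{A0} = 2.309/3.21 = 0.719.

0.719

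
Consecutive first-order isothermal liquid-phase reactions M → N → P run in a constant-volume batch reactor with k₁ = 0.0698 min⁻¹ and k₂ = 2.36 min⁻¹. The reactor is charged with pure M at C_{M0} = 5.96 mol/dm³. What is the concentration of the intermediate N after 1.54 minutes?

0.158 mol/dm³

The intermediate concentration in a first-order A→B→C sequence is C_N = k₁C_{M0}(e^(−k₁t) − e^(−k₂t))/(k₂−k₁).
e^(−k₁t) = e^(−0.0698×1.54) = e^(−0.1075) = 0.8981; e^(−k₂t) = e^(−3.634) = 0.02640.
C_N = 0.0698×5.96/(2.36−0.0698) × (0.8981−0.02640) = 0.1816×0.8717 = 0.1583 mol/dm³.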